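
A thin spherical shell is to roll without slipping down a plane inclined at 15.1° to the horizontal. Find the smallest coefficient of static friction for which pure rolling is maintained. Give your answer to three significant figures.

μ_min ≈ 0.108

For this body I = (2/3)MR², i.e. k = I/(MR²) = 2/3.
Newton's second law down the slope: Mg sinθ − f = Ma. The torque equation fR = Iα (with α = a/R) gives f = kMa.
These give a = g sinθ/(1+k) and the required friction f = kMg sinθ/(1+k).
The normal force is N = Mg cosθ, so μ_min = f/N = k tanθ/(1+k).
μ_min = (2/3) × tan15.1° / 1.667 ≈ 0.108.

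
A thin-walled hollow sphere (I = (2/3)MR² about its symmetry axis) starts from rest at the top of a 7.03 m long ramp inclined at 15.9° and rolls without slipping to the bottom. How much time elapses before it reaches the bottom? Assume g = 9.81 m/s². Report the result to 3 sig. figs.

t ≈ 2.95 s

For this body I = (2/3)MR², i.e. k = I/(MR²) = 2/3.
Newton's second law down the slope: Mg sinθ − f = Ma. The torque equation fR = Iα (with α = a/R) gives f = kMa.
Hence a = g sinθ/(1+k) = 9.81×sin15.9°/1.667 = 1.613 m/s².
Starting from rest, L = ½at², so t = √(2L/a) = √(2×7.03/1.613) ≈ 2.95 s.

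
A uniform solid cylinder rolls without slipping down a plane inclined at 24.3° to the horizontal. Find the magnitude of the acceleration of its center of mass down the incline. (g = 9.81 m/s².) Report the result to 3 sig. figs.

For this body I = (1/2)MR², i.e. k = I/(MR²) = 0.5.
Newton's second law down the slope: Mg sinθ − f = Ma. The torque equation fR = Iα (with α = a/R) gives f = kMa.
Eliminating f: Mg sinθ = (1+k)Ma, so a = g sinθ/(1+k) = 9.81 × sin24.3° / 1.5 ≈ 2.69 m/s².

a ≈ 2.69 m/s²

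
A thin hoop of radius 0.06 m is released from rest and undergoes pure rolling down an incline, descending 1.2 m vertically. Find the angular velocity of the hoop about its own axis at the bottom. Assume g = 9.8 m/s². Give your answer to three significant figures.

ω ≈ 57.2 rad/s

The moment of inertia is MR², giving k ≡ I/(MR²) = 1.
Since it rolls without slipping, ω = v/R and KE = ½Mv² + ½Iω² = ½(1+k)Mv² = Mv².
Energy conservation Mgh = ½(1+k)Mv² gives v = √(2gh/(1+k)) = √(2 × 9.8 × 1.2 / 2) = 3.429 m/s.
The angular speed follows from ω = v/R = 3.429/0.06 ≈ 57.2 rad/s.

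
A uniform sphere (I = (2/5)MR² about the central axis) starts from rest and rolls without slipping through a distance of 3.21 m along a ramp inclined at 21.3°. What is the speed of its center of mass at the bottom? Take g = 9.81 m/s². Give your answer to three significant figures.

For this body I = (2/5)MR², i.e. k = I/(MR²) = 0.4.
The rolling condition ω = v/R makes the rotational term ½I(v/R)² = ½kMv², so KE_total = ½(1+k)Mv² = (7/10)Mv².
The vertical drop is h = L sinθ = 3.21 × sin21.3° = 1.166 m.
Energy conservation: Mgh = (7/10)Mv², so v = √(2gh/(1+k)) = √(2 × 9.81 × 1.166 / 1.4) ≈ 4.04 m/s.

v ≈ 4.04 m/s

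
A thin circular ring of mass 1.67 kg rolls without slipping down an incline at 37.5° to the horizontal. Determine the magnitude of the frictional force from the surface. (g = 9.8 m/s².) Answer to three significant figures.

f ≈ 4.98 N

The moment of inertia is MR², giving k ≡ I/(MR²) = 1.
Along the incline Mg sinθ − f = Ma, and torque about the center fR = Iα = kMR²(a/R) gives f = kMa.
Combining, a = g sinθ/(1+k) and f = kMa = kMg sinθ/(1+k).
f = 1 × 1.67 × 9.8 × sin37.5° / 2 ≈ 4.98 N.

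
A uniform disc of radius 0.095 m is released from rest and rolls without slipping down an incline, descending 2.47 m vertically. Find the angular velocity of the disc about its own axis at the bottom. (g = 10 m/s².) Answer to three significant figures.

The moment of inertia is (1/2)MR², giving k ≡ I/(MR²) = 0.5.
Since it rolls without slipping, ω = v/R and KE = ½Mv² + ½Iω² = ½(1+k)Mv² = (3/4)Mv².
Energy conservation Mgh = ½(1+k)Mv² gives v = √(2gh/(1+k)) = √(2 × 10 × 2.47 / 1.5) = 5.739 m/s.
The angular speed follows from ω = v/R = 5.739/0.095 ≈ 60.4 rad/s.

ω ≈ 60.4 rad/s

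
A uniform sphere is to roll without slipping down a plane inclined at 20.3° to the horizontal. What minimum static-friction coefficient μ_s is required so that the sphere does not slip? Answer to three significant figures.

For this body I = (2/5)MR², i.e. k = I/(MR²) = 0.4.
Along the incline Mg sinθ − f = Ma, and torque about the center fR = Iα = kMR²(a/R) gives f = kMa.
These give a = g sinθ/(1+k) and the required friction f = kMg sinθ/(1+k).
The normal force is N = Mg cosθ, so μ_min = f/N = k tanθ/(1+k).
μ_min = 0.4 × tan20.3° / 1.4 ≈ 0.106.

μ_min ≈ 0.106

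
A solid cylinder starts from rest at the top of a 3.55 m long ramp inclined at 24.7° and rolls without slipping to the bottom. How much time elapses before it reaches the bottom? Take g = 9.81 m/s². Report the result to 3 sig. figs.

The moment of inertia is (1/2)MR², giving k ≡ I/(MR²) = 0.5.
Along the incline Mg sinθ − f = Ma, and torque about the center fR = Iα = kMR²(a/R) gives f = kMa.
Hence a = g sinθ/(1+k) = 9.81×sin24.7°/1.5 = 2.733 m/s².
Starting from rest, L = ½at², so t = √(2L/a) = √(2×3.55/2.733) ≈ 1.61 s.

t ≈ 1.61 s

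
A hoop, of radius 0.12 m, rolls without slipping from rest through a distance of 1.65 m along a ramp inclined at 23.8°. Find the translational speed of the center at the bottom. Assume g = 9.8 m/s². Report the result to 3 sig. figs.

v ≈ 2.55 m/s

The moment of inertia is MR², giving k ≡ I/(MR²) = 1.
The rolling condition ω = v/R makes the rotational term ½I(v/R)² = ½kMv², so KE_total = ½(1+k)Mv² = Mv².
The vertical drop is h = L sinθ = 1.65 × sin23.8° = 0.6658 m.
Energy conservation: Mgh = Mv², so v = √(2gh/(1+k)) = √(2 × 9.8 × 0.6658 / 2) ≈ 2.55 m/s.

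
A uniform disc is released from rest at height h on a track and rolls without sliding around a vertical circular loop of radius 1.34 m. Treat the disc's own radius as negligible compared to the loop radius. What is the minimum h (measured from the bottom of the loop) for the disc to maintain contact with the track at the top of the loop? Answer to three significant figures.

h_min ≈ 3.69 m

With I = (1/2)MR², the ratio k = I/(MR²) is 0.5.
At the top, contact is just lost when gravity alone supplies the centripetal force: Mg = Mv_top²/r, i.e. v_top² = gr.
With ω = v/R, the kinetic energy at speed v is ½(1+k)Mv² = (3/4)Mv².
Energy conservation from release (height h) to the top (height 2r): Mgh = Mg(2r) + (3/4)M·gr.
Thus h_min = 2r + (1+k)r/2 = r(2 + 1.5/2) = 1.34 × 2.75 ≈ 3.69 m.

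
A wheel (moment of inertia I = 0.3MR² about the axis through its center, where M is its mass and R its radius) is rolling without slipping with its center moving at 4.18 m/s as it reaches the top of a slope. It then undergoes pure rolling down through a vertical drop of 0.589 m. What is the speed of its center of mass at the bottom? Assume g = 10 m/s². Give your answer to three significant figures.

v ≈ 5.15 m/s

Here I = 0.3MR², so the shape factor k = I/(MR²) = 0.3.
The rolling condition ω = v/R makes the rotational term ½I(v/R)² = ½kMv², so KE_total = ½(1+k)Mv² = (13/20)Mv².
Energy conservation: (13/20)Mv₀² + Mgh = (13/20)Mv², so v² = v₀² + 2gh/(1+k).
v = √(4.18² + 2×10×0.589/1.3) = √26.53 ≈ 5.15 m/s.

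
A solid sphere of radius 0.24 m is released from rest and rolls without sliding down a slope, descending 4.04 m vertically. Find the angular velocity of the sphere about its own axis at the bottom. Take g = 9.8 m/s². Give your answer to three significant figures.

For this body I = (2/5)MR², i.e. k = I/(MR²) = 0.4.
Pure rolling means v = ωR; then KE = ½Mv² + ½I(v/R)² = ½(1+k)Mv² = (7/10)Mv².
Energy conservation Mgh = ½(1+k)Mv² gives v = √(2gh/(1+k)) = √(2 × 9.8 × 4.04 / 1.4) = 7.521 m/s.
Then ω = v/R = 7.521 / 0.24 ≈ 31.3 rad/s.

ω ≈ 31.3 rad/s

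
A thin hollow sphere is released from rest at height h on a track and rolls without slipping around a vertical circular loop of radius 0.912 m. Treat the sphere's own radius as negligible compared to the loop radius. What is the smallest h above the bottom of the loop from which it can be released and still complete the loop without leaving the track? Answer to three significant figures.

For this body I = (2/3)MR², i.e. k = I/(MR²) = 2/3.
At the top of the loop, the minimum-contact condition is Mg = Mv_top²/r, so v_top² = gr.
With ω = v/R, the kinetic energy at speed v is ½(1+k)Mv² = (5/6)Mv².
Energy conservation from release (height h) to the top (height 2r): Mgh = Mg(2r) + (5/6)M·gr.
Thus h_min = 2r + (1+k)r/2 = r(2 + 1.667/2) = 0.912 × 2.833 ≈ 2.58 m.

h_min ≈ 2.58 m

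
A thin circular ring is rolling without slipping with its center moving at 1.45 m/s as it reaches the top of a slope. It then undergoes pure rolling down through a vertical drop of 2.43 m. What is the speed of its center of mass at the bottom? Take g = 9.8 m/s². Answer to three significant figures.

v ≈ 5.09 m/s

Here I = MR², so the shape factor k = I/(MR²) = 1.
Rolling without slipping gives ω = v/R, so the total kinetic energy is ½Mv² + ½Iω² = ½(1+k)Mv² = Mv².
Conserving energy between top and bottom: Mv² = Mv₀² + Mgh, hence v² = v₀² + 2gh/(1+k).
v = √(1.45² + 2×9.8×2.43/2) = √25.92 ≈ 5.09 m/s.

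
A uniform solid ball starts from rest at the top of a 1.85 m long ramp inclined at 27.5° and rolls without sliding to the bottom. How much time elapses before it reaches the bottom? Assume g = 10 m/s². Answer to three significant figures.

The moment of inertia is (2/5)MR², giving k ≡ I/(MR²) = 0.4.
Newton's second law down the slope: Mg sinθ − f = Ma. The torque equation fR = Iα (with α = a/R) gives f = kMa.
Hence a = g sinθ/(1+k) = 10×sin27.5°/1.4 = 3.298 m/s².
With constant a from rest, t = √(2L/a) = √(2·1.85/3.298) ≈ 1.06 s.

t ≈ 1.06 s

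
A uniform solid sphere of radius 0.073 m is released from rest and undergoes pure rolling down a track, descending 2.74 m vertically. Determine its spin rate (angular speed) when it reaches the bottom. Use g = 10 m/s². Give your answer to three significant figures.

With I = (2/5)MR², the ratio k = I/(MR²) is 0.4.
Rolling without slipping gives ω = v/R, so the total kinetic energy is ½Mv² + ½Iω² = ½(1+k)Mv² = (7/10)Mv².
Energy conservation Mgh = ½(1+k)Mv² gives v = √(2gh/(1+k)) = √(2 × 10 × 2.74 / 1.4) = 6.256 m/s.
Then ω = v/R = 6.256 / 0.073 ≈ 85.7 rad/s.

ω ≈ 85.7 rad/s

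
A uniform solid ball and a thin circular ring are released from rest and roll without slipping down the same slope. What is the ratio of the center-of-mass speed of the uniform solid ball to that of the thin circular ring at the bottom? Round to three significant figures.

Each satisfies Mgh = ½(1+k)Mv² with k = I/(MR²), so v ∝ 1/√(1+k).
For the uniform solid ball k = 0.4; for the thin circular ring k = 1.
v₁/v₂ = √((1+k₂)/(1+k₁)) = √(2/1.4) ≈ 1.20.

v_ratio ≈ 1.20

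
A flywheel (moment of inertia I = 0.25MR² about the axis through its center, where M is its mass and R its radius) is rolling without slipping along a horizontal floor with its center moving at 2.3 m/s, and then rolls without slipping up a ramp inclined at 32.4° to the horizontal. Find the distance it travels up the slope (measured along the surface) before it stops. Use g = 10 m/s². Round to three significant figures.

The moment of inertia is 0.25MR², giving k ≡ I/(MR²) = 0.25.
Rolling without slipping gives ω = v/R, so the total kinetic energy is ½Mv² + ½Iω² = ½(1+k)Mv² = (5/8)Mv².
Setting this equal to Mgh gives the vertical rise h = (1+k)v₀²/(2g) = 1.25×2.3²/(2×10) = 0.3306 m.
The distance along the slope is d = h/sinθ = 0.3306/sin32.4° ≈ 0.617 m.

d ≈ 0.617 m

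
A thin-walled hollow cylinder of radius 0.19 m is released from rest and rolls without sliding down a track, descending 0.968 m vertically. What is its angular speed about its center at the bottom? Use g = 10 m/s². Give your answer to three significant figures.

Here I = MR², so the shape factor k = I/(MR²) = 1.
Pure rolling means v = ωR; then KE = ½Mv² + ½I(v/R)² = ½(1+k)Mv² = Mv².
Energy conservation Mgh = ½(1+k)Mv² gives v = √(2gh/(1+k)) = √(2 × 10 × 0.968 / 2) = 3.111 m/s.
Then ω = v/R = 3.111 / 0.19 ≈ 16.4 rad/s.

ω ≈ 16.4 rad/s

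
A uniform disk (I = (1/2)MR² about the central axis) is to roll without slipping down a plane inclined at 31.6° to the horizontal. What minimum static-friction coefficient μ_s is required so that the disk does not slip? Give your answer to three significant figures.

The moment of inertia is (1/2)MR², giving k ≡ I/(MR²) = 0.5.
Along the incline Mg sinθ − f = Ma, and torque about the center fR = Iα = kMR²(a/R) gives f = kMa.
These give a = g sinθ/(1+k) and the required friction f = kMg sinθ/(1+k).
With N = Mg cosθ, the no-slip condition f ≤ μN gives μ_min = f/N = k tanθ/(1+k).
μ_min = 0.5 × tan31.6° / 1.5 ≈ 0.205.

μ_min ≈ 0.205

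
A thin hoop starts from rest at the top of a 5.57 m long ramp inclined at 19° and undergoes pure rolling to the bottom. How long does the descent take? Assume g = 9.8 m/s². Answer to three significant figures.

For this body I = MR², i.e. k = I/(MR²) = 1.
Along the incline Mg sinθ − f = Ma, and torque about the center fR = Iα = kMR²(a/R) gives f = kMa.
Hence a = g sinθ/(1+k) = 9.8×sin19°/2 = 1.595 m/s².
With constant a from rest, t = √(2L/a) = √(2·5.57/1.595) ≈ 2.64 s.

t ≈ 2.64 s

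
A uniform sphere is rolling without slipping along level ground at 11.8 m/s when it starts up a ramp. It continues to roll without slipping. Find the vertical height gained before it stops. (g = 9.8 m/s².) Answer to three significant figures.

Here I = (2/5)MR², so the shape factor k = I/(MR²) = 0.4.
The rolling condition ω = v/R makes the rotational term ½I(v/R)² = ½kMv², so KE_total = ½(1+k)Mv² = (7/10)Mv².
At the top the kinetic energy is zero, so (7/10)Mv₀² = Mgh.
Thus h = (1+k)v₀²/(2g) = 1.4 × 11.8² / (2 × 9.8) ≈ 9.95 m.

h ≈ 9.95 m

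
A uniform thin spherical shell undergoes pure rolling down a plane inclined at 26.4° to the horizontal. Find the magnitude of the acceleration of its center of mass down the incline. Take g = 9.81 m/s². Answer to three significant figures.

The moment of inertia is (2/3)MR², giving k ≡ I/(MR²) = 2/3.
Along the incline Mg sinθ − f = Ma, and torque about the center fR = Iα = kMR²(a/R) gives f = kMa.
Eliminating f: Mg sinθ = (1+k)Ma, so a = g sinθ/(1+k) = 9.81 × sin26.4° / 1.667 ≈ 2.62 m/s².

a ≈ 2.62 m/s²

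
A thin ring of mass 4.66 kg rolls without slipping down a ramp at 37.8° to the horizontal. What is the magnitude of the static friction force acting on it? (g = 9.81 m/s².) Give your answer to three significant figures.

f ≈ 14.0 N

With I = MR², the ratio k = I/(MR²) is 1.
Along the incline Mg sinθ − f = Ma, and torque about the center fR = Iα = kMR²(a/R) gives f = kMa.
Combining, a = g sinθ/(1+k) and f = kMa = kMg sinθ/(1+k).
f = 1 × 4.66 × 9.81 × sin37.8° / 2 ≈ 14.0 N.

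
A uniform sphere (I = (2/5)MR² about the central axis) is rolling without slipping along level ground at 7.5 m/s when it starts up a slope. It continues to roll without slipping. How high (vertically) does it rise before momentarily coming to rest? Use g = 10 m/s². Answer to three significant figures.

For this body I = (2/5)MR², i.e. k = I/(MR²) = 0.4.
Rolling without slipping gives ω = v/R, so the total kinetic energy is ½Mv² + ½Iω² = ½(1+k)Mv² = (7/10)Mv².
All of this converts to potential energy at the highest point: (7/10)Mv₀² = Mgh.
Thus h = (1+k)v₀²/(2g) = 1.4 × 7.5² / (2 × 10) ≈ 3.94 m.

h ≈ 3.94 m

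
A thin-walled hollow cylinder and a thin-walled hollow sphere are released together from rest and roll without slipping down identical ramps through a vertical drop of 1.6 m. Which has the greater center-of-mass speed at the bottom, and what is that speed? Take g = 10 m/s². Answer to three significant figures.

For rolling without slipping, Mgh = ½(1+k)Mv² where k = I/(MR²), so v = √(2gh/(1+k)).
Thin-walled hollow cylinder: k = 1, giving v = √(2×10×1.6/2) = 4 m/s.
Thin-walled hollow sphere: k = 2/3, giving v = √(2×10×1.6/1.667) = 4.382 m/s.
The smaller k wins: the thin-walled hollow sphere, at ≈ 4.38 m/s.

the thin-walled hollow sphere, at v ≈ 4.38 m/s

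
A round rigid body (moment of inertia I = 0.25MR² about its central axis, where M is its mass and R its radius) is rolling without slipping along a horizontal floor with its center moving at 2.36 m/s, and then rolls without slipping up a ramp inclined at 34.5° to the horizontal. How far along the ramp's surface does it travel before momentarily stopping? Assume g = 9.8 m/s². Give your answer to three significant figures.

Here I = 0.25MR², so the shape factor k = I/(MR²) = 0.25.
Rolling without slipping gives ω = v/R, so the total kinetic energy is ½Mv² + ½Iω² = ½(1+k)Mv² = (5/8)Mv².
Setting this equal to Mgh gives the vertical rise h = (1+k)v₀²/(2g) = 1.25×2.36²/(2×9.8) = 0.3552 m.
Along the incline, d = h/sinθ = 0.3552/sin34.5° ≈ 0.627 m.

d ≈ 0.627 m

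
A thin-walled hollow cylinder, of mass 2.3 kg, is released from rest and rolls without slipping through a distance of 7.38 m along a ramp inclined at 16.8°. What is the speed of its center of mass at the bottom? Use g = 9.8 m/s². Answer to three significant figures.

v ≈ 4.57 m/s

For this body I = MR², i.e. k = I/(MR²) = 1.
Since it rolls without slipping, ω = v/R and KE = ½Mv² + ½Iω² = ½(1+k)Mv² = Mv².
The vertical drop is h = L sinθ = 7.38 × sin16.8° = 2.133 m.
Setting Mgh = Mv² gives v = √(2gh/(1+k)) = √(2·9.8·2.133/2) ≈ 4.57 m/s.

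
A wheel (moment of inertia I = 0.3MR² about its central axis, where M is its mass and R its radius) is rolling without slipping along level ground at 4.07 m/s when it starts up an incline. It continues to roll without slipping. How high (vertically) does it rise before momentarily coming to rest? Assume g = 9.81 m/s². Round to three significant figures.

h ≈ 1.10 m

With I = 0.3MR², the ratio k = I/(MR²) is 0.3.
Rolling without slipping gives ω = v/R, so the total kinetic energy is ½Mv² + ½Iω² = ½(1+k)Mv² = (13/20)Mv².
At the top the kinetic energy is zero, so (13/20)Mv₀² = Mgh.
Thus h = (1+k)v₀²/(2g) = 1.3 × 4.07² / (2 × 9.81) ≈ 1.10 m.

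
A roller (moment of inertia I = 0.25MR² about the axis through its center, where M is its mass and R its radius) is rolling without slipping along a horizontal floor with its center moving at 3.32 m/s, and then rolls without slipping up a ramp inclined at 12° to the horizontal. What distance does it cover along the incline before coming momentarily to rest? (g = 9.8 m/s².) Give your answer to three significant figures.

Here I = 0.25MR², so the shape factor k = I/(MR²) = 0.25.
The rolling condition ω = v/R makes the rotational term ½I(v/R)² = ½kMv², so KE_total = ½(1+k)Mv² = (5/8)Mv².
Setting this equal to Mgh gives the vertical rise h = (1+k)v₀²/(2g) = 1.25×3.32²/(2×9.8) = 0.703 m.
The distance along the slope is d = h/sinθ = 0.703/sin12° ≈ 3.38 m.

d ≈ 3.38 m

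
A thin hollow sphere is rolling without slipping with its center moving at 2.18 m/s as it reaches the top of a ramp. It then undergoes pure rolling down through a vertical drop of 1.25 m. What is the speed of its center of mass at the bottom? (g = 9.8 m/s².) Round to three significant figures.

v ≈ 4.41 m/s

For this body I = (2/3)MR², i.e. k = I/(MR²) = 2/3.
Rolling without slipping gives ω = v/R, so the total kinetic energy is ½Mv² + ½Iω² = ½(1+k)Mv² = (5/6)Mv².
Conserving energy between top and bottom: (5/6)Mv² = (5/6)Mv₀² + Mgh, hence v² = v₀² + 2gh/(1+k).
v = √(2.18² + 2×9.8×1.25/1.667) = √19.45 ≈ 4.41 m/s.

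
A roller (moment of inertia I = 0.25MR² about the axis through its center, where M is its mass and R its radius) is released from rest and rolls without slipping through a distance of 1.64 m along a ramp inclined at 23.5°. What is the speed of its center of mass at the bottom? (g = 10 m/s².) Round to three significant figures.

v ≈ 3.23 m/s

With I = 0.25MR², the ratio k = I/(MR²) is 0.25.
Pure rolling means v = ωR; then KE = ½Mv² + ½I(v/R)² = ½(1+k)Mv² = (5/8)Mv².
The vertical drop is h = L sinθ = 1.64 × sin23.5° = 0.6539 m.
Setting Mgh = (5/8)Mv² gives v = √(2gh/(1+k)) = √(2·10·0.6539/1.25) ≈ 3.23 m/s.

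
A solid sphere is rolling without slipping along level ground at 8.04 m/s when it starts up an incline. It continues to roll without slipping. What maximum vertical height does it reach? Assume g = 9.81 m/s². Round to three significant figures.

h ≈ 4.61 m

The moment of inertia is (2/5)MR², giving k ≡ I/(MR²) = 0.4.
Since it rolls without slipping, ω = v/R and KE = ½Mv² + ½Iω² = ½(1+k)Mv² = (7/10)Mv².
All of this converts to potential energy at the highest point: (7/10)Mv₀² = Mgh.
Thus h = (1+k)v₀²/(2g) = 1.4 × 8.04² / (2 × 9.81) ≈ 4.61 m.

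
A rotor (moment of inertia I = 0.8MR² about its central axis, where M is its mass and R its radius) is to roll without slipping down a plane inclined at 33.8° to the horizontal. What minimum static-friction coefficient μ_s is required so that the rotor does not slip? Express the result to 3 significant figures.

The moment of inertia is 0.8MR², giving k ≡ I/(MR²) = 0.8.
Newton's second law down the slope: Mg sinθ − f = Ma. The torque equation fR = Iα (with α = a/R) gives f = kMa.
These give a = g sinθ/(1+k) and the required friction f = kMg sinθ/(1+k).
With N = Mg cosθ, the no-slip condition f ≤ μN gives μ_min = f/N = k tanθ/(1+k).
μ_min = 0.8 × tan33.8° / 1.8 ≈ 0.298.

μ_min ≈ 0.298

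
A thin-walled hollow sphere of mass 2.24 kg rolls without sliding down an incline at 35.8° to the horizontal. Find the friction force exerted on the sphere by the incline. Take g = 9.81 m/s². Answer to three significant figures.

Here I = (2/3)MR², so the shape factor k = I/(MR²) = 2/3.
Along the incline Mg sinθ − f = Ma, and torque about the center fR = Iα = kMR²(a/R) gives f = kMa.
Combining, a = g sinθ/(1+k) and f = kMa = kMg sinθ/(1+k).
f = (2/3) × 2.24 × 9.81 × sin35.8° / 1.667 ≈ 5.14 N.

f ≈ 5.14 N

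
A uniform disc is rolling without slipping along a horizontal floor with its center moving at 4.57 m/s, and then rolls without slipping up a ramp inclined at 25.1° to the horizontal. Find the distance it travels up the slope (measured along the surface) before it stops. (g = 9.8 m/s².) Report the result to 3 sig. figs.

d ≈ 3.77 m

For this body I = (1/2)MR², i.e. k = I/(MR²) = 0.5.
The rolling condition ω = v/R makes the rotational term ½I(v/R)² = ½kMv², so KE_total = ½(1+k)Mv² = (3/4)Mv².
Setting this equal to Mgh gives the vertical rise h = (1+k)v₀²/(2g) = 1.5×4.57²/(2×9.8) = 1.598 m.
Along the incline, d = h/sinθ = 1.598/sin25.1° ≈ 3.77 m.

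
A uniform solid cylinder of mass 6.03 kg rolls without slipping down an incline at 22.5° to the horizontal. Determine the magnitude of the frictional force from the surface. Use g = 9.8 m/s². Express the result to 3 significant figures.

With I = (1/2)MR², the ratio k = I/(MR²) is 0.5.
Along the incline Mg sinθ − f = Ma, and torque about the center fR = Iα = kMR²(a/R) gives f = kMa.
Combining, a = g sinθ/(1+k) and f = kMa = kMg sinθ/(1+k).
f = 0.5 × 6.03 × 9.8 × sin22.5° / 1.5 ≈ 7.54 N.

f ≈ 7.54 N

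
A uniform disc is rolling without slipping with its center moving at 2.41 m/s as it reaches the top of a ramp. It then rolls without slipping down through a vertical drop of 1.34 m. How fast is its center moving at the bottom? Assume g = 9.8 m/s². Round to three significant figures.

With I = (1/2)MR², the ratio k = I/(MR²) is 0.5.
Pure rolling means v = ωR; then KE = ½Mv² + ½I(v/R)² = ½(1+k)Mv² = (3/4)Mv².
Conserving energy between top and bottom: (3/4)Mv² = (3/4)Mv₀² + Mgh, hence v² = v₀² + 2gh/(1+k).
v = √(2.41² + 2×9.8×1.34/1.5) = √23.32 ≈ 4.83 m/s.

v ≈ 4.83 m/s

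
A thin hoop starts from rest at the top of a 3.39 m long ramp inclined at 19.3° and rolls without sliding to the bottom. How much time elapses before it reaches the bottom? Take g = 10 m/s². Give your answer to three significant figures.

For this body I = MR², i.e. k = I/(MR²) = 1.
Along the incline Mg sinθ − f = Ma, and torque about the center fR = Iα = kMR²(a/R) gives f = kMa.
Hence a = g sinθ/(1+k) = 10×sin19.3°/2 = 1.653 m/s².
With constant a from rest, t = √(2L/a) = √(2·3.39/1.653) ≈ 2.03 s.

t ≈ 2.03 s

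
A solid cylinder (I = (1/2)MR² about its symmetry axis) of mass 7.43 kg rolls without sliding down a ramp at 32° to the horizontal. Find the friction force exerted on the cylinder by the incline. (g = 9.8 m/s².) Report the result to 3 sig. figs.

Here I = (1/2)MR², so the shape factor k = I/(MR²) = 0.5.
Translational: Mg sinθ − f = Ma. Rotational about the CM: fR = Iα = kMRa, so f = kMa.
Combining, a = g sinθ/(1+k) and f = kMa = kMg sinθ/(1+k).
f = 0.5 × 7.43 × 9.8 × sin32° / 1.5 ≈ 12.9 N.

f ≈ 12.9 N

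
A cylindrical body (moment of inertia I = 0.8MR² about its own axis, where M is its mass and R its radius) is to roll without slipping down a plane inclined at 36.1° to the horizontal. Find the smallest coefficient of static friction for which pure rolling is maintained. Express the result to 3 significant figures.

μ_min ≈ 0.324

The moment of inertia is 0.8MR², giving k ≡ I/(MR²) = 0.8.
Along the incline Mg sinθ − f = Ma, and torque about the center fR = Iα = kMR²(a/R) gives f = kMa.
These give a = g sinθ/(1+k) and the required friction f = kMg sinθ/(1+k).
With N = Mg cosθ, the no-slip condition f ≤ μN gives μ_min = f/N = k tanθ/(1+k).
μ_min = 0.8 × tan36.1° / 1.8 ≈ 0.324.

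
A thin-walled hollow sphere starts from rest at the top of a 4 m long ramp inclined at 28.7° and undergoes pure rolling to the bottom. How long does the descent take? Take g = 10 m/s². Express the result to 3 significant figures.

The moment of inertia is (2/3)MR², giving k ≡ I/(MR²) = 2/3.
Newton's second law down the slope: Mg sinθ − f = Ma. The torque equation fR = Iα (with α = a/R) gives f = kMa.
Hence a = g sinθ/(1+k) = 10×sin28.7°/1.667 = 2.881 m/s².
Starting from rest, L = ½at², so t = √(2L/a) = √(2×4/2.881) ≈ 1.67 s.

t ≈ 1.67 s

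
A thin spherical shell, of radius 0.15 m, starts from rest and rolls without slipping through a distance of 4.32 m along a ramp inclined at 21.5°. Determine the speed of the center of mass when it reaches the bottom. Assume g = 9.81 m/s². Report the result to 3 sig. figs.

With I = (2/3)MR², the ratio k = I/(MR²) is 2/3.
Pure rolling means v = ωR; then KE = ½Mv² + ½I(v/R)² = ½(1+k)Mv² = (5/6)Mv².
The vertical drop is h = L sinθ = 4.32 × sin21.5° = 1.583 m.
Setting Mgh = (5/6)Mv² gives v = √(2gh/(1+k)) = √(2·9.81·1.583/1.667) ≈ 4.32 m/s.

v ≈ 4.32 m/s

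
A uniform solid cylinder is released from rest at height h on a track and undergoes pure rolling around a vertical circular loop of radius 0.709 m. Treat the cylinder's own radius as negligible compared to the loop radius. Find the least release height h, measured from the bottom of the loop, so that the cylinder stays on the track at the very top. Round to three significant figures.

h_min ≈ 1.95 m

The moment of inertia is (1/2)MR², giving k ≡ I/(MR²) = 0.5.
At the top of the loop, the minimum-contact condition is Mg = Mv_top²/r, so v_top² = gr.
With ω = v/R, the kinetic energy at speed v is ½(1+k)Mv² = (3/4)Mv².
Energy conservation from release (height h) to the top (height 2r): Mgh = Mg(2r) + (3/4)M·gr.
Thus h_min = 2r + (1+k)r/2 = r(2 + 1.5/2) = 0.709 × 2.75 ≈ 1.95 m.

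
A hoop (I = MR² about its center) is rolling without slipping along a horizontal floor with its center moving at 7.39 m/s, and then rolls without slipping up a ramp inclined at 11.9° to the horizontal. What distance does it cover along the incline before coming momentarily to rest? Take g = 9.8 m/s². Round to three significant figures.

d ≈ 27.0 m

With I = MR², the ratio k = I/(MR²) is 1.
Since it rolls without slipping, ω = v/R and KE = ½Mv² + ½Iω² = ½(1+k)Mv² = Mv².
Setting this equal to Mgh gives the vertical rise h = (1+k)v₀²/(2g) = 2×7.39²/(2×9.8) = 5.573 m.
Along the incline, d = h/sinθ = 5.573/sin11.9° ≈ 27.0 m.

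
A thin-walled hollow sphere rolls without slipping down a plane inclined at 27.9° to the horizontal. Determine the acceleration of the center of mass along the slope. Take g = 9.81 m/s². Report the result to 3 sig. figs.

a ≈ 2.75 m/s²

For this body I = (2/3)MR², i.e. k = I/(MR²) = 2/3.
Newton's second law down the slope: Mg sinθ − f = Ma. The torque equation fR = Iα (with α = a/R) gives f = kMa.
Eliminating f: Mg sinθ = (1+k)Ma, so a = g sinθ/(1+k) = 9.81 × sin27.9° / 1.667 ≈ 2.75 m/s².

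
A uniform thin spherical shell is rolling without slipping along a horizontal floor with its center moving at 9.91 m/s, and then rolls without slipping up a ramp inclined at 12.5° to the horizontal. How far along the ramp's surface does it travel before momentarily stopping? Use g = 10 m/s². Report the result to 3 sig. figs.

With I = (2/3)MR², the ratio k = I/(MR²) is 2/3.
The rolling condition ω = v/R makes the rotational term ½I(v/R)² = ½kMv², so KE_total = ½(1+k)Mv² = (5/6)Mv².
Setting this equal to Mgh gives the vertical rise h = (1+k)v₀²/(2g) = 1.667×9.91²/(2×10) = 8.184 m.
Along the incline, d = h/sinθ = 8.184/sin12.5° ≈ 37.8 m.

d ≈ 37.8 m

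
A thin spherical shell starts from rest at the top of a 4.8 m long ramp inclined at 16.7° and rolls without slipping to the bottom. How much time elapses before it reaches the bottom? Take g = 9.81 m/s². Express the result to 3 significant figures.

Here I = (2/3)MR², so the shape factor k = I/(MR²) = 2/3.
Translational: Mg sinθ − f = Ma. Rotational about the CM: fR = Iα = kMRa, so f = kMa.
Hence a = g sinθ/(1+k) = 9.81×sin16.7°/1.667 = 1.691 m/s².
Starting from rest, L = ½at², so t = √(2L/a) = √(2×4.8/1.691) ≈ 2.38 s.

t ≈ 2.38 s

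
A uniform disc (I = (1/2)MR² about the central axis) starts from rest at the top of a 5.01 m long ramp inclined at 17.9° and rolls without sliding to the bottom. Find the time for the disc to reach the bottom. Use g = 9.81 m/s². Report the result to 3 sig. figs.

t ≈ 2.23 s

The moment of inertia is (1/2)MR², giving k ≡ I/(MR²) = 0.5.
Along the incline Mg sinθ − f = Ma, and torque about the center fR = Iα = kMR²(a/R) gives f = kMa.
Hence a = g sinθ/(1+k) = 9.81×sin17.9°/1.5 = 2.01 m/s².
With constant a from rest, t = √(2L/a) = √(2·5.01/2.01) ≈ 2.23 s.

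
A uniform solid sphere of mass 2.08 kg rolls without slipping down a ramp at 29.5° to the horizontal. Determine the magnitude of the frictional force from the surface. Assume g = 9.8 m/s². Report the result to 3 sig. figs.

For this body I = (2/5)MR², i.e. k = I/(MR²) = 0.4.
Translational: Mg sinθ − f = Ma. Rotational about the CM: fR = Iα = kMRa, so f = kMa.
Combining, a = g sinθ/(1+k) and f = kMa = kMg sinθ/(1+k).
f = 0.4 × 2.08 × 9.8 × sin29.5° / 1.4 ≈ 2.87 N.

f ≈ 2.87 N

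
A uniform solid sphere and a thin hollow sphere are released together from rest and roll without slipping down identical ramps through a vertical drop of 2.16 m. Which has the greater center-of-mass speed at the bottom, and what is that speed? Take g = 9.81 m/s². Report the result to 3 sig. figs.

the uniform solid sphere, at v ≈ 5.50 m/s

For rolling without slipping, Mgh = ½(1+k)Mv² where k = I/(MR²), so v = √(2gh/(1+k)).
Uniform solid sphere: k = 0.4, giving v = √(2×9.81×2.16/1.4) = 5.502 m/s.
Thin hollow sphere: k = 2/3, giving v = √(2×9.81×2.16/1.667) = 5.043 m/s.
The smaller k wins: the uniform solid sphere, at ≈ 5.50 m/s.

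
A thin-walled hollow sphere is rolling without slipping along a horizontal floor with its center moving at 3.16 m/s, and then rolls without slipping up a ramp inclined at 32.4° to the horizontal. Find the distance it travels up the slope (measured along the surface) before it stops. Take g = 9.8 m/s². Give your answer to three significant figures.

d ≈ 1.58 m

The moment of inertia is (2/3)MR², giving k ≡ I/(MR²) = 2/3.
Pure rolling means v = ωR; then KE = ½Mv² + ½I(v/R)² = ½(1+k)Mv² = (5/6)Mv².
Setting this equal to Mgh gives the vertical rise h = (1+k)v₀²/(2g) = 1.667×3.16²/(2×9.8) = 0.8491 m.
Along the incline, d = h/sinθ = 0.8491/sin32.4° ≈ 1.58 m.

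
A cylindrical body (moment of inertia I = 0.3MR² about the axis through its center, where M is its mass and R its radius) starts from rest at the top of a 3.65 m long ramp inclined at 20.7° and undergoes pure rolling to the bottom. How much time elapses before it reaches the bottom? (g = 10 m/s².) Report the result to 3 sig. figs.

t ≈ 1.64 s

With I = 0.3MR², the ratio k = I/(MR²) is 0.3.
Newton's second law down the slope: Mg sinθ − f = Ma. The torque equation fR = Iα (with α = a/R) gives f = kMa.
Hence a = g sinθ/(1+k) = 10×sin20.7°/1.3 = 2.719 m/s².
With constant a from rest, t = √(2L/a) = √(2·3.65/2.719) ≈ 1.64 s.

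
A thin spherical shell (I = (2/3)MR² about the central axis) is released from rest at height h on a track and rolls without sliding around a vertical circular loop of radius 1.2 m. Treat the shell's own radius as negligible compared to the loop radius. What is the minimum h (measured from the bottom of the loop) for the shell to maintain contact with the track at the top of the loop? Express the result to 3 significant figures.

With I = (2/3)MR², the ratio k = I/(MR²) is 2/3.
At the top of the loop, the minimum-contact condition is Mg = Mv_top²/r, so v_top² = gr.
With ω = v/R, the kinetic energy at speed v is ½(1+k)Mv² = (5/6)Mv².
Energy conservation from release (height h) to the top (height 2r): Mgh = Mg(2r) + (5/6)M·gr.
Thus h_min = 2r + (1+k)r/2 = r(2 + 1.667/2) = 1.2 × 2.833 ≈ 3.40 m.

h_min ≈ 3.40 m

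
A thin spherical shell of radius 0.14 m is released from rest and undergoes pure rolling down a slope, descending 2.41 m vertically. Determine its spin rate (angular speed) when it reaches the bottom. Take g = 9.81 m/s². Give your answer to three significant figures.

ω ≈ 38.0 rad/s

The moment of inertia is (2/3)MR², giving k ≡ I/(MR²) = 2/3.
Rolling without slipping gives ω = v/R, so the total kinetic energy is ½Mv² + ½Iω² = ½(1+k)Mv² = (5/6)Mv².
Energy conservation Mgh = ½(1+k)Mv² gives v = √(2gh/(1+k)) = √(2 × 9.81 × 2.41 / 1.667) = 5.326 m/s.
Then ω = v/R = 5.326 / 0.14 ≈ 38.0 rad/s.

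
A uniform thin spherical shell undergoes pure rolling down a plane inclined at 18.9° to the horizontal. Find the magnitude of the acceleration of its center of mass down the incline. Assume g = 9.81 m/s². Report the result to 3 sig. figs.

The moment of inertia is (2/3)MR², giving k ≡ I/(MR²) = 2/3.
Translational: Mg sinθ − f = Ma. Rotational about the CM: fR = Iα = kMRa, so f = kMa.
Eliminating f: Mg sinθ = (1+k)Ma, so a = g sinθ/(1+k) = 9.81 × sin18.9° / 1.667 ≈ 1.91 m/s².

a ≈ 1.91 m/s²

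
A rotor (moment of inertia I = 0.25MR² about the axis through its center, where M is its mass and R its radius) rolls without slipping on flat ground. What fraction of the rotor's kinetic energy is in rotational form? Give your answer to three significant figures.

fraction ≈ 0.200

Here I = 0.25MR², so the shape factor k = I/(MR²) = 0.25.
With ω = v/R, KE_trans = ½Mv² and KE_rot = ½Iω² = ½kMv², so KE_total = ½(1+k)Mv².
The rotational fraction is therefore k/(1+k) = 0.25/1.25 ≈ 0.200.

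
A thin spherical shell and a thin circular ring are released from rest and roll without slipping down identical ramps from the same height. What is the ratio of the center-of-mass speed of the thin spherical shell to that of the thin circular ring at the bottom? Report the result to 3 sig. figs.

v_ratio ≈ 1.10

Each satisfies Mgh = ½(1+k)Mv² with k = I/(MR²), so v ∝ 1/√(1+k).
For the thin spherical shell k = 2/3; for the thin circular ring k = 1.
v₁/v₂ = √((1+k₂)/(1+k₁)) = √(2/1.667) ≈ 1.10.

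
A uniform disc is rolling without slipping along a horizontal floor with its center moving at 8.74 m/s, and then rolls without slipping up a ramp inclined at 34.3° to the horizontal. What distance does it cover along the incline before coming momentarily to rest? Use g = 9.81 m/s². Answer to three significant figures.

With I = (1/2)MR², the ratio k = I/(MR²) is 0.5.
Rolling without slipping gives ω = v/R, so the total kinetic energy is ½Mv² + ½Iω² = ½(1+k)Mv² = (3/4)Mv².
Setting this equal to Mgh gives the vertical rise h = (1+k)v₀²/(2g) = 1.5×8.74²/(2×9.81) = 5.84 m.
Along the incline, d = h/sinθ = 5.84/sin34.3° ≈ 10.4 m.

d ≈ 10.4 m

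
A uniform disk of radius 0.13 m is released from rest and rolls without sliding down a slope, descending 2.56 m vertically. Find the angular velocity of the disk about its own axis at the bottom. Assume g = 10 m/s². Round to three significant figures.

The moment of inertia is (1/2)MR², giving k ≡ I/(MR²) = 0.5.
Pure rolling means v = ωR; then KE = ½Mv² + ½I(v/R)² = ½(1+k)Mv² = (3/4)Mv².
Energy conservation Mgh = ½(1+k)Mv² gives v = √(2gh/(1+k)) = √(2 × 10 × 2.56 / 1.5) = 5.842 m/s.
Then ω = v/R = 5.842 / 0.13 ≈ 44.9 rad/s.

ω ≈ 44.9 rad/s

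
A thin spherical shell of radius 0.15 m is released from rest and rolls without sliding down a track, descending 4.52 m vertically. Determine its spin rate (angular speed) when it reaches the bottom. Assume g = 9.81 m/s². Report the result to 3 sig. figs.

For this body I = (2/3)MR², i.e. k = I/(MR²) = 2/3.
Rolling without slipping gives ω = v/R, so the total kinetic energy is ½Mv² + ½Iω² = ½(1+k)Mv² = (5/6)Mv².
Energy conservation Mgh = ½(1+k)Mv² gives v = √(2gh/(1+k)) = √(2 × 9.81 × 4.52 / 1.667) = 7.294 m/s.
The angular speed follows from ω = v/R = 7.294/0.15 ≈ 48.6 rad/s.

ω ≈ 48.6 rad/s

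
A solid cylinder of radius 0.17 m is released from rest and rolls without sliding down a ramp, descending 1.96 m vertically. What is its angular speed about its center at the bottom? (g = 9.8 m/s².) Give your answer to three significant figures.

With I = (1/2)MR², the ratio k = I/(MR²) is 0.5.
Pure rolling means v = ωR; then KE = ½Mv² + ½I(v/R)² = ½(1+k)Mv² = (3/4)Mv².
Energy conservation Mgh = ½(1+k)Mv² gives v = √(2gh/(1+k)) = √(2 × 9.8 × 1.96 / 1.5) = 5.061 m/s.
Then ω = v/R = 5.061 / 0.17 ≈ 29.8 rad/s.

ω ≈ 29.8 rad/s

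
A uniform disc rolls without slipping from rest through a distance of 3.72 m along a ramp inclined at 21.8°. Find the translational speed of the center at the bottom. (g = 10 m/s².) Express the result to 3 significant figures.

With I = (1/2)MR², the ratio k = I/(MR²) is 0.5.
Rolling without slipping gives ω = v/R, so the total kinetic energy is ½Mv² + ½Iω² = ½(1+k)Mv² = (3/4)Mv².
The vertical drop is h = L sinθ = 3.72 × sin21.8° = 1.381 m.
Setting Mgh = (3/4)Mv² gives v = √(2gh/(1+k)) = √(2·10·1.381/1.5) ≈ 4.29 m/s.

v ≈ 4.29 m/s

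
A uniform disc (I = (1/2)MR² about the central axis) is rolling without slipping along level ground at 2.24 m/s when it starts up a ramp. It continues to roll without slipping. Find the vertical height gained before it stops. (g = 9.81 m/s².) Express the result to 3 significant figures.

h ≈ 0.384 m

Here I = (1/2)MR², so the shape factor k = I/(MR²) = 0.5.
Pure rolling means v = ωR; then KE = ½Mv² + ½I(v/R)² = ½(1+k)Mv² = (3/4)Mv².
All of this converts to potential energy at the highest point: (3/4)Mv₀² = Mgh.
Thus h = (1+k)v₀²/(2g) = 1.5 × 2.24² / (2 × 9.81) ≈ 0.384 m.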